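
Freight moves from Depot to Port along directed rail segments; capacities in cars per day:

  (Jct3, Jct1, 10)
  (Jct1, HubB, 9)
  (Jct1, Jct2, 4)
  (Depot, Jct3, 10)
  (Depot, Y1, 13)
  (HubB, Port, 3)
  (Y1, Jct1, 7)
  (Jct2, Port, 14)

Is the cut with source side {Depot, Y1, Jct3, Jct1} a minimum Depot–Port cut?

No — its capacity is 13, but the minimum cut has capacity 7.

Given cut capacity: 4 + 9 = 13.
Augment Depot→Y1→Jct1→Jct2→Port: bottleneck 4, flow now 4.
Augment Depot→Y1→Jct1→HubB→Port: bottleneck 3, flow now 7.
No augmenting path remains; maximum flow = 7.
In the residual graph, reachable from Depot: {Depot, Y1, Jct3, Jct1, HubB}.
Min-cut edges: Jct1→Jct2 (4), HubB→Port (3); capacity 4 + 3 = 7.
Cut capacity 13 exceeds the max flow 7, so it is not minimum.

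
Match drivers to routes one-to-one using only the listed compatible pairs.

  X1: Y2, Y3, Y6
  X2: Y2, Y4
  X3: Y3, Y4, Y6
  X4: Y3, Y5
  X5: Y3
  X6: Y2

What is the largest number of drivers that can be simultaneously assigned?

5

Unit-capacity flow: source→left, listed edges, right→sink; max matching = max flow.
Augmenting path X1→Y2 (+1); matched 1.
Augmenting path X2→Y4 (+1); matched 2.
Augmenting path X3→Y3 (+1); matched 3.
Augmenting path X4→Y5 (+1); matched 4.
Augmenting path X5→Y3→X3→Y6 (+1); matched 5.
No augmenting path remains; maximum matching = 5.
König certificate: {X4, Y2, Y3, Y4, Y6} is a vertex cover of size 5 (every listed pair touches it), so no matching can be larger.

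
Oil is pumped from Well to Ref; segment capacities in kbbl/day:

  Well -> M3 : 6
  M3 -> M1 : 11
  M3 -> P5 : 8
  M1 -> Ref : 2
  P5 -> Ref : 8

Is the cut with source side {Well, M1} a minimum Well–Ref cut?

No — its capacity is 8, but the minimum cut has capacity 6.

Given cut capacity: 6 + 2 = 8.
Augment Well→M3→M1→Ref: bottleneck 2, flow now 2.
Augment Well→M3→P5→Ref: bottleneck 4, flow now 6.
No augmenting path remains; maximum flow = 6.
In the residual graph, reachable from Well: {Well}.
Min-cut edges: Well→M3 (6); capacity 6 = 6.
Cut capacity 8 exceeds the max flow 6, so it is not minimum.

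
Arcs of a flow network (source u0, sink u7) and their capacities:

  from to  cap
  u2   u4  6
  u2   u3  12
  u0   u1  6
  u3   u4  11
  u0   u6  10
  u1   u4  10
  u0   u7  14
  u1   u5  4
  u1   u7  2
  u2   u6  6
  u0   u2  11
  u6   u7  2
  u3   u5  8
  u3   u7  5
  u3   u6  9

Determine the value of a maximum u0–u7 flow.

Augment u0→u7: bottleneck 14, flow now 14.
Augment u0→u1→u7: bottleneck 2, flow now 16.
Augment u0→u6→u7: bottleneck 2, flow now 18.
Augment u0→u2→u3→u7: bottleneck 5, flow now 23.
No augmenting path remains; maximum flow = 23.
In the residual graph, reachable from u0: {u0, u1, u2, u3, u4, u5, u6}.
Min-cut edges: u0→u7 (14), u1→u7 (2), u3→u7 (5), u6→u7 (2); capacity 14 + 2 + 5 + 2 = 23.
This cut is saturated, so no flow can exceed 23.

23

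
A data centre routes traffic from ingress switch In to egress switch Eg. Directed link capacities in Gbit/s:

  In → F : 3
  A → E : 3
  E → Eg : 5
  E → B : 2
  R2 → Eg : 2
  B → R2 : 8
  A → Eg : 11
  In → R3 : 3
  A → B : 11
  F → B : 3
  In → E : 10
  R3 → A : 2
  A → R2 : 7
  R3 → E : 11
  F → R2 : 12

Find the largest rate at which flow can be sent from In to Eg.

9

Augment In→E→Eg: bottleneck 5, flow now 5.
Augment In→R3→A→Eg: bottleneck 2, flow now 7.
Augment In→F→R2→Eg: bottleneck 2, flow now 9.
No augmenting path remains; maximum flow = 9.
In the residual graph, reachable from In: {In, R3, E, F, B, R2}.
Min-cut edges: R3→A (2), E→Eg (5), R2→Eg (2); capacity 2 + 5 + 2 = 9.
This cut is saturated, so no flow can exceed 9.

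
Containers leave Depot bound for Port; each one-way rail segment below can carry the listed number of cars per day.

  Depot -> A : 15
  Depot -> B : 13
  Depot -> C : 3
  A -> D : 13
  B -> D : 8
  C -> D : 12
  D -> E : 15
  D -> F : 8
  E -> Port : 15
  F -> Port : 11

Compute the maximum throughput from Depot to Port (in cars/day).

23

Augment Depot→A→D→E→Port: bottleneck 13, flow now 13.
Augment Depot→B→D→E→Port: bottleneck 2, flow now 15.
Augment Depot→B→D→F→Port: bottleneck 6, flow now 21.
Augment Depot→C→D→F→Port: bottleneck 2, flow now 23.
No augmenting path remains; maximum flow = 23.
In the residual graph, reachable from Depot: {Depot, A, B, C, D}.
Min-cut edges: D→E (15), D→F (8); capacity 15 + 8 = 23.
This cut is saturated, so no flow can exceed 23.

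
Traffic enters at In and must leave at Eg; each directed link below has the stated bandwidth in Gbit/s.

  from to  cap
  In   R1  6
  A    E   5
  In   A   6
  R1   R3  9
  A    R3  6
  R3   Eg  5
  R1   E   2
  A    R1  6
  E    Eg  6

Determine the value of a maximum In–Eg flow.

11

Augment In→A→R3→Eg: bottleneck 5, flow now 5.
Augment In→A→E→Eg: bottleneck 1, flow now 6.
Augment In→R1→E→Eg: bottleneck 2, flow now 8.
Augment In→R1→R3→A→E→Eg: bottleneck 3, flow now 11. (uses reverse residual edge)
No augmenting path remains; maximum flow = 11.
In the residual graph, reachable from In: {In, A, R1, R3, E}.
Min-cut edges: R3→Eg (5), E→Eg (6); capacity 5 + 6 = 11.
This cut is saturated, so no flow can exceed 11.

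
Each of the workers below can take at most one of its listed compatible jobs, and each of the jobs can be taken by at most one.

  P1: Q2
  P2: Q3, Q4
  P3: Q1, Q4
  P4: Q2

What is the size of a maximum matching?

3

Unit-capacity flow: source→left, listed edges, right→sink; max matching = max flow.
Augmenting path P1→Q2 (+1); matched 1.
Augmenting path P2→Q3 (+1); matched 2.
Augmenting path P3→Q1 (+1); matched 3.
No augmenting path remains; maximum matching = 3.
König certificate: {P2, P3, Q2} is a vertex cover of size 3 (every listed pair touches it), so no matching can be larger.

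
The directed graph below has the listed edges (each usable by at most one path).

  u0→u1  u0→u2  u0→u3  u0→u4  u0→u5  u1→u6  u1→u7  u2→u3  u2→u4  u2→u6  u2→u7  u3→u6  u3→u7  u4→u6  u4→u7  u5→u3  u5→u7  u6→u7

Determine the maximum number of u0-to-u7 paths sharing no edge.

Assign every edge capacity 1; by Menger, the answer equals the max flow.
Path u0→u1→u7 (+1); total 1.
Path u0→u2→u7 (+1); total 2.
Path u0→u3→u7 (+1); total 3.
Path u0→u4→u7 (+1); total 4.
Path u0→u5→u7 (+1); total 5.
No residual u0→u7 path; max flow = 5.
Certifying cut of size 5: {u0→u1, u0→u2, u0→u3, u0→u4, u0→u5}.

5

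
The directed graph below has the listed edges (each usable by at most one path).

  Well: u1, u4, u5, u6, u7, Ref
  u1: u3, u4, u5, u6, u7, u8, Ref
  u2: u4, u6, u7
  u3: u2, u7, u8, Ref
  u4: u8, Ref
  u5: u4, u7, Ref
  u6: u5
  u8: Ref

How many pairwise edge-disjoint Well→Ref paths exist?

5

Assign every edge capacity 1; by Menger, the answer equals the max flow.
Path Well→Ref (+1); total 1.
Path Well→u1→Ref (+1); total 2.
Path Well→u4→Ref (+1); total 3.
Path Well→u5→Ref (+1); total 4.
Path Well→u6→u5→u4→u8→Ref (+1); total 5.
No residual Well→Ref path; max flow = 5.
Certifying cut of size 5: {Well→Ref, Well→u1, Well→u4, Well→u5, Well→u6}.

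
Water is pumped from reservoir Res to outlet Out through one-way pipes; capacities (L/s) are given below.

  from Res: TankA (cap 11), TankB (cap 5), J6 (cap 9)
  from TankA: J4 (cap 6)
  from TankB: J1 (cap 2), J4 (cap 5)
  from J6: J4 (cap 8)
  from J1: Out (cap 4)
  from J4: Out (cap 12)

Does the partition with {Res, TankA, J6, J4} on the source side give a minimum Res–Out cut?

No — its capacity is 17, but the minimum cut has capacity 14.

Given cut capacity: 5 + 12 = 17.
Augment Res→TankA→J4→Out: bottleneck 6, flow now 6.
Augment Res→TankB→J1→Out: bottleneck 2, flow now 8.
Augment Res→TankB→J4→Out: bottleneck 3, flow now 11.
Augment Res→J6→J4→Out: bottleneck 3, flow now 14.
No augmenting path remains; maximum flow = 14.
In the residual graph, reachable from Res: {Res, TankA, TankB, J6, J4}.
Min-cut edges: TankB→J1 (2), J4→Out (12); capacity 2 + 12 = 14.
Cut capacity 17 exceeds the max flow 14, so it is not minimum.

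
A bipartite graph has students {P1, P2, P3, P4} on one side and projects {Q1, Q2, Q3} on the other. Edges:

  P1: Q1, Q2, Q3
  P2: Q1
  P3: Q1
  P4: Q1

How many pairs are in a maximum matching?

2

Unit-capacity flow: source→left, listed edges, right→sink; max matching = max flow.
Augmenting path P1→Q1 (+1); matched 1.
Augmenting path P2→Q1→P1→Q2 (+1); matched 2.
No augmenting path remains; maximum matching = 2.
König certificate: {P1, Q1} is a vertex cover of size 2 (every listed pair touches it), so no matching can be larger.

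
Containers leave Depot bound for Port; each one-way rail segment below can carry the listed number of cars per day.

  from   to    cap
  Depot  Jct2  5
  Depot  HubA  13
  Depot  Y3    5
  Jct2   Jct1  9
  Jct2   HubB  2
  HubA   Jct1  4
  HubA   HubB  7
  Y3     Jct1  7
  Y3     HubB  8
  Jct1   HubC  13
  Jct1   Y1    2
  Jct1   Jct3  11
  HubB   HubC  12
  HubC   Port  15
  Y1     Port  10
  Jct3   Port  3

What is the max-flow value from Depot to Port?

20

Augment Depot→Jct2→Jct1→HubC→Port: bottleneck 5, flow now 5.
Augment Depot→HubA→Jct1→HubC→Port: bottleneck 4, flow now 9.
Augment Depot→HubA→HubB→HubC→Port: bottleneck 6, flow now 15.
Augment Depot→Y3→Jct1→Y1→Port: bottleneck 2, flow now 17.
Augment Depot→Y3→Jct1→Jct3→Port: bottleneck 3, flow now 20.
No augmenting path remains; maximum flow = 20.
In the residual graph, reachable from Depot: {Depot, Jct2, HubA, Y3, Jct1, HubB, HubC, Jct3}.
Min-cut edges: Jct1→Y1 (2), HubC→Port (15), Jct3→Port (3); capacity 2 + 15 + 3 = 20.
This cut is saturated, so no flow can exceed 20.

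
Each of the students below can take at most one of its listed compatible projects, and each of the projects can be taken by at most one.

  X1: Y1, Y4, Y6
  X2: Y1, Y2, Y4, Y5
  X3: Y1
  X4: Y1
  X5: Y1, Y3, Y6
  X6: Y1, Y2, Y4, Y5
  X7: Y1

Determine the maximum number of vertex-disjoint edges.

5

Unit-capacity flow: source→left, listed edges, right→sink; max matching = max flow.
Augmenting path X1→Y1 (+1); matched 1.
Augmenting path X2→Y2 (+1); matched 2.
Augmenting path X5→Y3 (+1); matched 3.
Augmenting path X6→Y4 (+1); matched 4.
Augmenting path X3→Y1→X1→Y6 (+1); matched 5.
No augmenting path remains; maximum matching = 5.
König certificate: {X1, X2, X5, X6, Y1} is a vertex cover of size 5 (every listed pair touches it), so no matching can be larger.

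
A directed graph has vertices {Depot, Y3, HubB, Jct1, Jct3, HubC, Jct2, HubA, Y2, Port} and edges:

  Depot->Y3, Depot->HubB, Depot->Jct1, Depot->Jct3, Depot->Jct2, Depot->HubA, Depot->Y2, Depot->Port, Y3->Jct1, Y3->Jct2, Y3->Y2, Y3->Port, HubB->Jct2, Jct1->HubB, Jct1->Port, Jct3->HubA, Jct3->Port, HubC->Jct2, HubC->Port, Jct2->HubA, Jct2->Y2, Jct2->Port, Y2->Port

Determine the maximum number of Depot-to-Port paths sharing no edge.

Assign every edge capacity 1; by Menger, the answer equals the max flow.
Path Depot→Port (+1); total 1.
Path Depot→Y3→Port (+1); total 2.
Path Depot→Jct1→Port (+1); total 3.
Path Depot→Jct3→Port (+1); total 4.
Path Depot→Jct2→Port (+1); total 5.
Path Depot→Y2→Port (+1); total 6.
No residual Depot→Port path; max flow = 6.
Certifying cut of size 6: {Depot→Jct1, Depot→Jct3, Depot→Port, Depot→Y3, Jct2→Port, Y2→Port}.

6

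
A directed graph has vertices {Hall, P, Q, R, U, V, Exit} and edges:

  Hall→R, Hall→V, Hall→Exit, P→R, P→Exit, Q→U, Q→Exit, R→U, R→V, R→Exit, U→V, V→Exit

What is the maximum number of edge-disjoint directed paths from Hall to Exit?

Assign every edge capacity 1; by Menger, the answer equals the max flow.
Path Hall→Exit (+1); total 1.
Path Hall→R→Exit (+1); total 2.
Path Hall→V→Exit (+1); total 3.
No residual Hall→Exit path; max flow = 3.
Certifying cut of size 3: {Hall→Exit, Hall→R, Hall→V}.

3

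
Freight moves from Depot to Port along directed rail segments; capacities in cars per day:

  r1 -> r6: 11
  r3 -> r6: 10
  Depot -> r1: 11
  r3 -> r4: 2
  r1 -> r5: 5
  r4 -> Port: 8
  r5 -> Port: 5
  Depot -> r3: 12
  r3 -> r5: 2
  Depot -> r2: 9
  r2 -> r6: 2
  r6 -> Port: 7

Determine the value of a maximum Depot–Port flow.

14

Augment Depot→r1→r5→Port: bottleneck 5, flow now 5.
Augment Depot→r1→r6→Port: bottleneck 6, flow now 11.
Augment Depot→r2→r6→Port: bottleneck 1, flow now 12.
Augment Depot→r3→r4→Port: bottleneck 2, flow now 14.
No augmenting path remains; maximum flow = 14.
In the residual graph, reachable from Depot: {Depot, r1, r2, r3, r5, r6}.
Min-cut edges: r3→r4 (2), r5→Port (5), r6→Port (7); capacity 2 + 5 + 7 = 14.
This cut is saturated, so no flow can exceed 14.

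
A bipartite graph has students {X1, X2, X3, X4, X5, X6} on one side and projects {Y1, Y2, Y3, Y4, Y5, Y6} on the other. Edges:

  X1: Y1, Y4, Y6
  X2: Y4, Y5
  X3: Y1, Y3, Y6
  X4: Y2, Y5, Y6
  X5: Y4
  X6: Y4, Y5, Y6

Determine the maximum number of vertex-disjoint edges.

6

Unit-capacity flow: source→left, listed edges, right→sink; max matching = max flow.
Augmenting path X1→Y1 (+1); matched 1.
Augmenting path X2→Y4 (+1); matched 2.
Augmenting path X3→Y3 (+1); matched 3.
Augmenting path X4→Y2 (+1); matched 4.
Augmenting path X6→Y5 (+1); matched 5.
Augmenting path X5→Y4→X2→Y5→X6→Y6 (+1); matched 6.
No augmenting path remains; maximum matching = 6.
König certificate: {X1, X2, X3, X4, X5, X6} is a vertex cover of size 6 (every listed pair touches it), so no matching can be larger.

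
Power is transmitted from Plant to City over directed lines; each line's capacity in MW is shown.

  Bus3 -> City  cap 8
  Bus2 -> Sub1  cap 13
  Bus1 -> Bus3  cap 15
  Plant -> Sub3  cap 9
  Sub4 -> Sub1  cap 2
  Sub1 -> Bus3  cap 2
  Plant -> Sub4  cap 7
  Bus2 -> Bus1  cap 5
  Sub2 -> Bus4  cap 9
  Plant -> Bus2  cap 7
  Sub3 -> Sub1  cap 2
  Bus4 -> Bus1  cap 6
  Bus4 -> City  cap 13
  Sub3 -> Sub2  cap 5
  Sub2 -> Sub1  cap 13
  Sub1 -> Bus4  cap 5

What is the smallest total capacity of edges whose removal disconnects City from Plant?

16

Augment Plant→Bus2→Sub1→Bus4→City: bottleneck 5, flow now 5.
Augment Plant→Bus2→Sub1→Bus3→City: bottleneck 2, flow now 7.
Augment Plant→Sub3→Sub2→Bus4→City: bottleneck 5, flow now 12.
Augment Plant→Sub3→Sub1→Bus2→Bus1→Bus3→City: bottleneck 2, flow now 14. (uses reverse residual edge)
Augment Plant→Sub4→Sub1→Bus2→Bus1→Bus3→City: bottleneck 2, flow now 16. (uses reverse residual edge)
No augmenting path remains; maximum flow = 16.
By max-flow min-cut, the minimum cut capacity equals the max flow.
In the residual graph, reachable from Plant: {Plant, Sub3, Sub4}.
Min-cut edges: Plant→Bus2 (7), Sub3→Sub1 (2), Sub3→Sub2 (5), Sub4→Sub1 (2); capacity 7 + 2 + 5 + 2 = 16.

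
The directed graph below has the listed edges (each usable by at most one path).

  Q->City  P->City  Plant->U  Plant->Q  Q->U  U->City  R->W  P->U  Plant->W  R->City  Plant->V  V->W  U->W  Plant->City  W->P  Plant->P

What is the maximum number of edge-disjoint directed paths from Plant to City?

Assign every edge capacity 1; by Menger, the answer equals the max flow.
Path Plant→City (+1); total 1.
Path Plant→P→City (+1); total 2.
Path Plant→Q→City (+1); total 3.
Path Plant→U→City (+1); total 4.
No residual Plant→City path; max flow = 4.
Certifying cut of size 4: {P→City, Plant→City, Plant→Q, U→City}.

4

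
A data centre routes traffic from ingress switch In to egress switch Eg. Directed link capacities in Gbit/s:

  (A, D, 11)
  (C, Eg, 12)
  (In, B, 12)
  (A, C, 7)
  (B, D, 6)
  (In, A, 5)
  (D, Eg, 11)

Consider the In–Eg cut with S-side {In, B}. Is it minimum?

Given cut capacity: 5 + 6 = 11.
Augment In→A→C→Eg: bottleneck 5, flow now 5.
Augment In→B→D→Eg: bottleneck 6, flow now 11.
No augmenting path remains; maximum flow = 11.
Cut capacity 11 equals the max flow, so it is a minimum cut.

Yes — it is a minimum cut (capacity 11).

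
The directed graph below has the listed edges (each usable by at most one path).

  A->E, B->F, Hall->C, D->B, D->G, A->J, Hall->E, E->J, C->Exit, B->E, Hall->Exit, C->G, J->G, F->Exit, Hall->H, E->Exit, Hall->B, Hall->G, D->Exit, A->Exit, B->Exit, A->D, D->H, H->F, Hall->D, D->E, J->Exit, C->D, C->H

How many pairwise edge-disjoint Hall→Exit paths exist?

Assign every edge capacity 1; by Menger, the answer equals the max flow.
Path Hall→Exit (+1); total 1.
Path Hall→B→Exit (+1); total 2.
Path Hall→C→Exit (+1); total 3.
Path Hall→D→Exit (+1); total 4.
Path Hall→E→Exit (+1); total 5.
Path Hall→H→F→Exit (+1); total 6.
No residual Hall→Exit path; max flow = 6.
Certifying cut of size 6: {Hall→B, Hall→C, Hall→D, Hall→E, Hall→Exit, Hall→H}.

6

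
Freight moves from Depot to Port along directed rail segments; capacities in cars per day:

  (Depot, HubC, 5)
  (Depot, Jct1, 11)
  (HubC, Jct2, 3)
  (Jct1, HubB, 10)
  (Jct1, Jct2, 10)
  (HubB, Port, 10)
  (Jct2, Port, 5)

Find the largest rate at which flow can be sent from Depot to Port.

Augment Depot→HubC→Jct2→Port: bottleneck 3, flow now 3.
Augment Depot→Jct1→HubB→Port: bottleneck 10, flow now 13.
Augment Depot→Jct1→Jct2→Port: bottleneck 1, flow now 14.
No augmenting path remains; maximum flow = 14.
In the residual graph, reachable from Depot: {Depot, HubC}.
Min-cut edges: Depot→Jct1 (11), HubC→Jct2 (3); capacity 11 + 3 = 14.
This cut is saturated, so no flow can exceed 14.

14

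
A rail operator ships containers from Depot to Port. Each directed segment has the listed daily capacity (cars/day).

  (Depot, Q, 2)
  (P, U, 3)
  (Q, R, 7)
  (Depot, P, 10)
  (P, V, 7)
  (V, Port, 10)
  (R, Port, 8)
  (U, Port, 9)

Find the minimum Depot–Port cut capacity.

Augment Depot→P→U→Port: bottleneck 3, flow now 3.
Augment Depot→P→V→Port: bottleneck 7, flow now 10.
Augment Depot→Q→R→Port: bottleneck 2, flow now 12.
No augmenting path remains; maximum flow = 12.
By max-flow min-cut, the minimum cut capacity equals the max flow.
In the residual graph, reachable from Depot: {Depot}.
Min-cut edges: Depot→P (10), Depot→Q (2); capacity 10 + 2 = 12.

12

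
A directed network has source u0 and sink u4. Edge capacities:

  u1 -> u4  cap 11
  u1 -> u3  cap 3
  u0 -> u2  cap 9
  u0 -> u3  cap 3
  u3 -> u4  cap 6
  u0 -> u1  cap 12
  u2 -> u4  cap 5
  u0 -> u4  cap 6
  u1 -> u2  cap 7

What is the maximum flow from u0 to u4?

Augment u0→u4: bottleneck 6, flow now 6.
Augment u0→u1→u4: bottleneck 11, flow now 17.
Augment u0→u2→u4: bottleneck 5, flow now 22.
Augment u0→u3→u4: bottleneck 3, flow now 25.
Augment u0→u1→u3→u4: bottleneck 1, flow now 26.
No augmenting path remains; maximum flow = 26.
In the residual graph, reachable from u0: {u0, u2}.
Min-cut edges: u0→u1 (12), u0→u3 (3), u0→u4 (6), u2→u4 (5); capacity 12 + 3 + 6 + 5 = 26.
This cut is saturated, so no flow can exceed 26.

26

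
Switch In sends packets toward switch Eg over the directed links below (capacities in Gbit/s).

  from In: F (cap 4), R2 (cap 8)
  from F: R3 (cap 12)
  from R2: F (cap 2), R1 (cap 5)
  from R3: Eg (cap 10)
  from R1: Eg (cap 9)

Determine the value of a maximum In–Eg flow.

Augment In→F→R3→Eg: bottleneck 4, flow now 4.
Augment In→R2→R1→Eg: bottleneck 5, flow now 9.
Augment In→R2→F→R3→Eg: bottleneck 2, flow now 11.
No augmenting path remains; maximum flow = 11.
In the residual graph, reachable from In: {In, R2}.
Min-cut edges: In→F (4), R2→F (2), R2→R1 (5); capacity 4 + 2 + 5 = 11.
This cut is saturated, so no flow can exceed 11.

11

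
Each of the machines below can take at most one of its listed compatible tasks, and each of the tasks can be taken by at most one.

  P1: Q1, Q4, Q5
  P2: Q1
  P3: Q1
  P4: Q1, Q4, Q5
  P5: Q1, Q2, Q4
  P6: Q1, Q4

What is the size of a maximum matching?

Unit-capacity flow: source→left, listed edges, right→sink; max matching = max flow.
Augmenting path P1→Q1 (+1); matched 1.
Augmenting path P4→Q4 (+1); matched 2.
Augmenting path P5→Q2 (+1); matched 3.
Augmenting path P2→Q1→P1→Q5 (+1); matched 4.
No augmenting path remains; maximum matching = 4.
König certificate: {P5, Q1, Q4, Q5} is a vertex cover of size 4 (every listed pair touches it), so no matching can be larger.

4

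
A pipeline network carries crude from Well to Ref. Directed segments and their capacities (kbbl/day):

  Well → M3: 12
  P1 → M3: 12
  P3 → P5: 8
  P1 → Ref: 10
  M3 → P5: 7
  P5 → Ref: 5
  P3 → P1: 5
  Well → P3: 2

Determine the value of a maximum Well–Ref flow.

Augment Well→P3→P5→Ref: bottleneck 2, flow now 2.
Augment Well→M3→P5→Ref: bottleneck 3, flow now 5.
Augment Well→M3→P5→P3→P1→Ref: bottleneck 2, flow now 7. (uses reverse residual edge)
No augmenting path remains; maximum flow = 7.
In the residual graph, reachable from Well: {Well, M3, P5}.
Min-cut edges: Well→P3 (2), P5→Ref (5); capacity 2 + 5 = 7.
This cut is saturated, so no flow can exceed 7.

7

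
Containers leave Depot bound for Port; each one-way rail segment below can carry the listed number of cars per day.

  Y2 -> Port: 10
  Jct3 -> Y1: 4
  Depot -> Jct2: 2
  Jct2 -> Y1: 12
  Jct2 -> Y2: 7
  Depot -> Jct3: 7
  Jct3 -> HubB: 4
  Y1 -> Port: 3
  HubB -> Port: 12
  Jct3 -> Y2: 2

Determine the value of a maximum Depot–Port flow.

Augment Depot→Jct2→Y2→Port: bottleneck 2, flow now 2.
Augment Depot→Jct3→Y2→Port: bottleneck 2, flow now 4.
Augment Depot→Jct3→Y1→Port: bottleneck 3, flow now 7.
Augment Depot→Jct3→HubB→Port: bottleneck 2, flow now 9.
No augmenting path remains; maximum flow = 9.
In the residual graph, reachable from Depot: {Depot}.
Min-cut edges: Depot→Jct2 (2), Depot→Jct3 (7); capacity 2 + 7 = 9.
This cut is saturated, so no flow can exceed 9.

9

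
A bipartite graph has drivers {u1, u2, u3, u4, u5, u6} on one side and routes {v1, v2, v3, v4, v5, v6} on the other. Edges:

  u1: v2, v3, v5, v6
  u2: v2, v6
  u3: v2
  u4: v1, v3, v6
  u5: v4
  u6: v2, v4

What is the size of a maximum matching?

Unit-capacity flow: source→left, listed edges, right→sink; max matching = max flow.
Augmenting path u1→v2 (+1); matched 1.
Augmenting path u2→v6 (+1); matched 2.
Augmenting path u4→v1 (+1); matched 3.
Augmenting path u5→v4 (+1); matched 4.
Augmenting path u3→v2→u1→v3 (+1); matched 5.
No augmenting path remains; maximum matching = 5.
König certificate: {u1, u2, u4, v2, v4} is a vertex cover of size 5 (every listed pair touches it), so no matching can be larger.

5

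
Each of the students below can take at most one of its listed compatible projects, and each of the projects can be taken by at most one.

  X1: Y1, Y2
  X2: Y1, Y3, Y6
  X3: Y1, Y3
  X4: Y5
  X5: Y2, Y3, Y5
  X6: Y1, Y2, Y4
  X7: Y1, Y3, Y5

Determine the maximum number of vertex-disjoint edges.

6

Unit-capacity flow: source→left, listed edges, right→sink; max matching = max flow.
Augmenting path X1→Y1 (+1); matched 1.
Augmenting path X2→Y3 (+1); matched 2.
Augmenting path X4→Y5 (+1); matched 3.
Augmenting path X5→Y2 (+1); matched 4.
Augmenting path X6→Y4 (+1); matched 5.
Augmenting path X3→Y3→X2→Y6 (+1); matched 6.
No augmenting path remains; maximum matching = 6.
König certificate: {X2, X6, Y1, Y2, Y3, Y5} is a vertex cover of size 6 (every listed pair touches it), so no matching can be larger.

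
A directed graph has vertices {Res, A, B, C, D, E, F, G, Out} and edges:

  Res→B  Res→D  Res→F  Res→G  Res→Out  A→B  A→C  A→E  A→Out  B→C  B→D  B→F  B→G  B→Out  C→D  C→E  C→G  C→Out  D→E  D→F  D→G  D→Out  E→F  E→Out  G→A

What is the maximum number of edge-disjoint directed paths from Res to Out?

4

Assign every edge capacity 1; by Menger, the answer equals the max flow.
Path Res→Out (+1); total 1.
Path Res→B→Out (+1); total 2.
Path Res→D→Out (+1); total 3.
Path Res→G→A→Out (+1); total 4.
No residual Res→Out path; max flow = 4.
Certifying cut of size 4: {Res→B, Res→D, Res→G, Res→Out}.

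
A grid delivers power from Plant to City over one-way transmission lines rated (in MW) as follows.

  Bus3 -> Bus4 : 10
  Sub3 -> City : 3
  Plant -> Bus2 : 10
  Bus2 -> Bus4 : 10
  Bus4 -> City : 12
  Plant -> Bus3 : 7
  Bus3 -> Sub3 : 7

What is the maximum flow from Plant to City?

Augment Plant→Bus3→Sub3→City: bottleneck 3, flow now 3.
Augment Plant→Bus3→Bus4→City: bottleneck 4, flow now 7.
Augment Plant→Bus2→Bus4→City: bottleneck 8, flow now 15.
No augmenting path remains; maximum flow = 15.
In the residual graph, reachable from Plant: {Plant, Bus3, Bus2, Sub3, Bus4}.
Min-cut edges: Sub3→City (3), Bus4→City (12); capacity 3 + 12 = 15.
This cut is saturated, so no flow can exceed 15.

15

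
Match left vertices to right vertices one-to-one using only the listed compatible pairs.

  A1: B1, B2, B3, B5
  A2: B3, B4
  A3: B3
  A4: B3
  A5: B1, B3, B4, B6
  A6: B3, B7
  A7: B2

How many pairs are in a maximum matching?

6

Unit-capacity flow: source→left, listed edges, right→sink; max matching = max flow.
Augmenting path A1→B1 (+1); matched 1.
Augmenting path A2→B3 (+1); matched 2.
Augmenting path A5→B4 (+1); matched 3.
Augmenting path A6→B7 (+1); matched 4.
Augmenting path A7→B2 (+1); matched 5.
Augmenting path A3→B3→A2→B4→A5→B6 (+1); matched 6.
No augmenting path remains; maximum matching = 6.
König certificate: {A1, A2, A5, A6, A7, B3} is a vertex cover of size 6 (every listed pair touches it), so no matching can be larger.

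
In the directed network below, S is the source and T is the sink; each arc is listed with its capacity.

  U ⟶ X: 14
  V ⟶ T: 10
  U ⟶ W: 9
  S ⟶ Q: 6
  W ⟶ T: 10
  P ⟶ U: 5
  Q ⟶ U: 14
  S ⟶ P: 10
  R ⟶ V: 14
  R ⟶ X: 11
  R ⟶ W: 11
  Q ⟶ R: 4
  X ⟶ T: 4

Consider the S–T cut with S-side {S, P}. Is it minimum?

Given cut capacity: 6 + 5 = 11.
Augment S→P→U→W→T: bottleneck 5, flow now 5.
Augment S→Q→R→V→T: bottleneck 4, flow now 9.
Augment S→Q→U→W→T: bottleneck 2, flow now 11.
No augmenting path remains; maximum flow = 11.
Cut capacity 11 equals the max flow, so it is a minimum cut.

Yes — it is a minimum cut (capacity 11).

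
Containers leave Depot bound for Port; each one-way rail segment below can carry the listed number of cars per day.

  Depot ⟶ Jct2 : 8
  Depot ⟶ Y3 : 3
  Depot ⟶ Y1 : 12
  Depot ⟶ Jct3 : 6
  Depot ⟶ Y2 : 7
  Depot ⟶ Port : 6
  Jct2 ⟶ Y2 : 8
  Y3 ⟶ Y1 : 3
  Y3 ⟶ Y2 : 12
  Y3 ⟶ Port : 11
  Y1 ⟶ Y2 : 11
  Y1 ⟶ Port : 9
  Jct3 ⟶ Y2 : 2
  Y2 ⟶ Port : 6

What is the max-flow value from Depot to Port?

24

Augment Depot→Port: bottleneck 6, flow now 6.
Augment Depot→Y3→Port: bottleneck 3, flow now 9.
Augment Depot→Y1→Port: bottleneck 9, flow now 18.
Augment Depot→Y2→Port: bottleneck 6, flow now 24.
No augmenting path remains; maximum flow = 24.
In the residual graph, reachable from Depot: {Depot, Jct2, Y1, Jct3, Y2}.
Min-cut edges: Depot→Y3 (3), Depot→Port (6), Y1→Port (9), Y2→Port (6); capacity 3 + 6 + 9 + 6 = 24.
This cut is saturated, so no flow can exceed 24.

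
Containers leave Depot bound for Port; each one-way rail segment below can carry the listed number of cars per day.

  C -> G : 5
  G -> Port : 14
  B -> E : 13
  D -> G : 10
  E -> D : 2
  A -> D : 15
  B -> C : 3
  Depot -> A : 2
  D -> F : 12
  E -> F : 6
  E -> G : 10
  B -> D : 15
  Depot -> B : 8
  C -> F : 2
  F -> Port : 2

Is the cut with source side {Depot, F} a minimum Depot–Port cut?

Given cut capacity: 2 + 8 + 2 = 12.
Augment Depot→A→D→F→Port: bottleneck 2, flow now 2.
Augment Depot→B→C→G→Port: bottleneck 3, flow now 5.
Augment Depot→B→D→G→Port: bottleneck 5, flow now 10.
No augmenting path remains; maximum flow = 10.
In the residual graph, reachable from Depot: {Depot}.
Min-cut edges: Depot→A (2), Depot→B (8); capacity 2 + 8 = 10.
Cut capacity 12 exceeds the max flow 10, so it is not minimum.

No — its capacity is 12, but the minimum cut has capacity 10.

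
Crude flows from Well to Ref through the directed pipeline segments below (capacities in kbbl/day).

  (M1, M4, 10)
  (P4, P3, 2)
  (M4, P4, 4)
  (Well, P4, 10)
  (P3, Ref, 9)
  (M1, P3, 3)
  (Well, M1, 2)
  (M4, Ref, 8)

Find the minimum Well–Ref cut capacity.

Augment Well→P4→P3→Ref: bottleneck 2, flow now 2.
Augment Well→M1→P3→Ref: bottleneck 2, flow now 4.
No augmenting path remains; maximum flow = 4.
By max-flow min-cut, the minimum cut capacity equals the max flow.
In the residual graph, reachable from Well: {Well, P4}.
Min-cut edges: Well→M1 (2), P4→P3 (2); capacity 2 + 2 = 4.

4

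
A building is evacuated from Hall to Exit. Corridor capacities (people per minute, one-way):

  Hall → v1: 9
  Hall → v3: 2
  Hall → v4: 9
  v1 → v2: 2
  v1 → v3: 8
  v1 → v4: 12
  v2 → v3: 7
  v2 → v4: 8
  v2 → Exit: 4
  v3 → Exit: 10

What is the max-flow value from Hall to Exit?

11

Augment Hall→v3→Exit: bottleneck 2, flow now 2.
Augment Hall→v1→v2→Exit: bottleneck 2, flow now 4.
Augment Hall→v1→v3→Exit: bottleneck 7, flow now 11.
No augmenting path remains; maximum flow = 11.
In the residual graph, reachable from Hall: {Hall, v4}.
Min-cut edges: Hall→v1 (9), Hall→v3 (2); capacity 9 + 2 = 11.
This cut is saturated, so no flow can exceed 11.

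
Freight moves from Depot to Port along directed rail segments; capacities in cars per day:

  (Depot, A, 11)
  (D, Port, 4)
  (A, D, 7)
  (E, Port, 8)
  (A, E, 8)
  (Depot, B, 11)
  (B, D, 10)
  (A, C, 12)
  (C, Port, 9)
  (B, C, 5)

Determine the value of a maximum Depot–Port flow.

20

Augment Depot→A→C→Port: bottleneck 9, flow now 9.
Augment Depot→A→D→Port: bottleneck 2, flow now 11.
Augment Depot→B→D→Port: bottleneck 2, flow now 13.
Augment Depot→B→C→A→E→Port: bottleneck 5, flow now 18. (uses reverse residual edge)
Augment Depot→B→D→A→E→Port: bottleneck 2, flow now 20. (uses reverse residual edge)
No augmenting path remains; maximum flow = 20.
In the residual graph, reachable from Depot: {Depot, B, D}.
Min-cut edges: Depot→A (11), B→C (5), D→Port (4); capacity 11 + 5 + 4 = 20.
This cut is saturated, so no flow can exceed 20.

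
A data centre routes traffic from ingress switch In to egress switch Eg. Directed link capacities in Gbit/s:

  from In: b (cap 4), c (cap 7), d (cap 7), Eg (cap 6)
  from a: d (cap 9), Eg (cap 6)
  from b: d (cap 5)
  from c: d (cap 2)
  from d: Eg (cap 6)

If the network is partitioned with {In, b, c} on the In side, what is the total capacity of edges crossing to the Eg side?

Edges leaving {In, b, c}: In→d (7), In→Eg (6), b→d (5), c→d (2).
Cut capacity = 7 + 6 + 5 + 2 = 20.

20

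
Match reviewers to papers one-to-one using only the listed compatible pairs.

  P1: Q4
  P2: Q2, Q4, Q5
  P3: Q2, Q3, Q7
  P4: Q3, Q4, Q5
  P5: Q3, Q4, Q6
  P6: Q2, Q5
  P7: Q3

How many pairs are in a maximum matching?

Unit-capacity flow: source→left, listed edges, right→sink; max matching = max flow.
Augmenting path P1→Q4 (+1); matched 1.
Augmenting path P2→Q2 (+1); matched 2.
Augmenting path P3→Q3 (+1); matched 3.
Augmenting path P4→Q5 (+1); matched 4.
Augmenting path P5→Q6 (+1); matched 5.
Augmenting path P7→Q3→P3→Q7 (+1); matched 6.
No augmenting path remains; maximum matching = 6.
König certificate: {P3, P5, Q2, Q3, Q4, Q5} is a vertex cover of size 6 (every listed pair touches it), so no matching can be larger.

6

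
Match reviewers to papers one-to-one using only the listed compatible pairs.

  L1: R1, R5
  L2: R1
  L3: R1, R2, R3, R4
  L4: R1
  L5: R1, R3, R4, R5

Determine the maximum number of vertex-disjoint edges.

4

Unit-capacity flow: source→left, listed edges, right→sink; max matching = max flow.
Augmenting path L1→R1 (+1); matched 1.
Augmenting path L3→R2 (+1); matched 2.
Augmenting path L5→R3 (+1); matched 3.
Augmenting path L2→R1→L1→R5 (+1); matched 4.
No augmenting path remains; maximum matching = 4.
König certificate: {L1, L3, L5, R1} is a vertex cover of size 4 (every listed pair touches it), so no matching can be larger.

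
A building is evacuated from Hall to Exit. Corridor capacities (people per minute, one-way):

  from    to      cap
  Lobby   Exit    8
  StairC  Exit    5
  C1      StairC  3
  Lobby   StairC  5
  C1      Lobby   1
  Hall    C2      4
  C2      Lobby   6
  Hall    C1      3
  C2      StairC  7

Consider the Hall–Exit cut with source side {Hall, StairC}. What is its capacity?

Edges leaving {Hall, StairC}: Hall→C1 (3), Hall→C2 (4), StairC→Exit (5).
Cut capacity = 3 + 4 + 5 = 12.

12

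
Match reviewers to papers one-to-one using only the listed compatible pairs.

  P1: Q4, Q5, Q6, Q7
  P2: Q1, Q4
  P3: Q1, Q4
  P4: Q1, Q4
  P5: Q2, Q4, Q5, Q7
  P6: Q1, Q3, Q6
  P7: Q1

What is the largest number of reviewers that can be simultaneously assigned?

5

Unit-capacity flow: source→left, listed edges, right→sink; max matching = max flow.
Augmenting path P1→Q4 (+1); matched 1.
Augmenting path P2→Q1 (+1); matched 2.
Augmenting path P5→Q2 (+1); matched 3.
Augmenting path P6→Q3 (+1); matched 4.
Augmenting path P3→Q4→P1→Q5 (+1); matched 5.
No augmenting path remains; maximum matching = 5.
König certificate: {P1, P5, P6, Q1, Q4} is a vertex cover of size 5 (every listed pair touches it), so no matching can be larger.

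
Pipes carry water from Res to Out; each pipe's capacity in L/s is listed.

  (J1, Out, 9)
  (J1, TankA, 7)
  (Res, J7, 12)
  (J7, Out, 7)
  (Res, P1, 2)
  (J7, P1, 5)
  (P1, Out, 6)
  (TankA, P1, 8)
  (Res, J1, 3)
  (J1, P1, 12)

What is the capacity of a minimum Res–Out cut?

16

Augment Res→J1→Out: bottleneck 3, flow now 3.
Augment Res→J7→Out: bottleneck 7, flow now 10.
Augment Res→P1→Out: bottleneck 2, flow now 12.
Augment Res→J7→P1→Out: bottleneck 4, flow now 16.
No augmenting path remains; maximum flow = 16.
By max-flow min-cut, the minimum cut capacity equals the max flow.
In the residual graph, reachable from Res: {Res, J7, P1}.
Min-cut edges: Res→J1 (3), J7→Out (7), P1→Out (6); capacity 3 + 7 + 6 = 16.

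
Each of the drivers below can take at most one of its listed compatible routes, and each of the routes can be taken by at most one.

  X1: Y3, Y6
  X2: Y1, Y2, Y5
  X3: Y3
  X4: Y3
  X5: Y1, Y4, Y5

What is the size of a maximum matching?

4

Unit-capacity flow: source→left, listed edges, right→sink; max matching = max flow.
Augmenting path X1→Y3 (+1); matched 1.
Augmenting path X2→Y1 (+1); matched 2.
Augmenting path X5→Y4 (+1); matched 3.
Augmenting path X3→Y3→X1→Y6 (+1); matched 4.
No augmenting path remains; maximum matching = 4.
König certificate: {X1, X2, X5, Y3} is a vertex cover of size 4 (every listed pair touches it), so no matching can be larger.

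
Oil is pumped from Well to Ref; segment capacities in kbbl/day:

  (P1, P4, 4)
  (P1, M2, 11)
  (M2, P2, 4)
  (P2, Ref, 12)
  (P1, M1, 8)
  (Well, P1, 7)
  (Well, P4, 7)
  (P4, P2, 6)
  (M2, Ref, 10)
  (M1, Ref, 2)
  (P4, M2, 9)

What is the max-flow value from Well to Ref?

14

Augment Well→P4→P2→Ref: bottleneck 6, flow now 6.
Augment Well→P4→M2→Ref: bottleneck 1, flow now 7.
Augment Well→P1→M1→Ref: bottleneck 2, flow now 9.
Augment Well→P1→M2→Ref: bottleneck 5, flow now 14.
No augmenting path remains; maximum flow = 14.
In the residual graph, reachable from Well: {Well}.
Min-cut edges: Well→P4 (7), Well→P1 (7); capacity 7 + 7 = 14.
This cut is saturated, so no flow can exceed 14.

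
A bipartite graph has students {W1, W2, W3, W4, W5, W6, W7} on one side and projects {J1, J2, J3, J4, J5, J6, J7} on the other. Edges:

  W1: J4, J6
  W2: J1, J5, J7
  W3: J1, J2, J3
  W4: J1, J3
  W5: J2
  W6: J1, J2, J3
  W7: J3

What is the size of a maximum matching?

Unit-capacity flow: source→left, listed edges, right→sink; max matching = max flow.
Augmenting path W1→J4 (+1); matched 1.
Augmenting path W2→J1 (+1); matched 2.
Augmenting path W3→J2 (+1); matched 3.
Augmenting path W4→J3 (+1); matched 4.
Augmenting path W6→J1→W2→J5 (+1); matched 5.
No augmenting path remains; maximum matching = 5.
König certificate: {W1, W2, J1, J2, J3} is a vertex cover of size 5 (every listed pair touches it), so no matching can be larger.

5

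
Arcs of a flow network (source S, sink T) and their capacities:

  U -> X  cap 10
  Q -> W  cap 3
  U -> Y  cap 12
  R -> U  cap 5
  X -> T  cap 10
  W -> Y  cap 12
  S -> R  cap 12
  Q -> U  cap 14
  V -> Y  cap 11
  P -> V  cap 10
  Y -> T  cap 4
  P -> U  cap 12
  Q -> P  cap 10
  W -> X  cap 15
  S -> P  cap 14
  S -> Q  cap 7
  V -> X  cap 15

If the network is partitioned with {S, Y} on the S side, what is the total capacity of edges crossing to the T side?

37

Edges leaving {S, Y}: S→P (14), S→Q (7), S→R (12), Y→T (4).
Cut capacity = 14 + 7 + 12 + 4 = 37.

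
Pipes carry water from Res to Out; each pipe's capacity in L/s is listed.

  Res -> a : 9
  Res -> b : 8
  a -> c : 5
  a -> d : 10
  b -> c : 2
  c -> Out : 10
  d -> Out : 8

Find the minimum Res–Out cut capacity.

Augment Res→a→c→Out: bottleneck 5, flow now 5.
Augment Res→a→d→Out: bottleneck 4, flow now 9.
Augment Res→b→c→Out: bottleneck 2, flow now 11.
No augmenting path remains; maximum flow = 11.
By max-flow min-cut, the minimum cut capacity equals the max flow.
In the residual graph, reachable from Res: {Res, b}.
Min-cut edges: Res→a (9), b→c (2); capacity 9 + 2 = 11.

11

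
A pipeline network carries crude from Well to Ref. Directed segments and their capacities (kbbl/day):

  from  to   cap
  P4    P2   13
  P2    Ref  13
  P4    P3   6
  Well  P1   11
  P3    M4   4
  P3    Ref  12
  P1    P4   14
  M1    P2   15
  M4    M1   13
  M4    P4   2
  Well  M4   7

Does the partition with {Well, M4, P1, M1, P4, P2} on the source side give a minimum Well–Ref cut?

No — its capacity is 19, but the minimum cut has capacity 18.

Given cut capacity: 6 + 13 = 19.
Augment Well→M4→M1→P2→Ref: bottleneck 7, flow now 7.
Augment Well→P1→P4→P2→Ref: bottleneck 6, flow now 13.
Augment Well→P1→P4→P3→Ref: bottleneck 5, flow now 18.
No augmenting path remains; maximum flow = 18.
In the residual graph, reachable from Well: {Well}.
Min-cut edges: Well→M4 (7), Well→P1 (11); capacity 7 + 11 = 18.
Cut capacity 19 exceeds the max flow 18, so it is not minimum.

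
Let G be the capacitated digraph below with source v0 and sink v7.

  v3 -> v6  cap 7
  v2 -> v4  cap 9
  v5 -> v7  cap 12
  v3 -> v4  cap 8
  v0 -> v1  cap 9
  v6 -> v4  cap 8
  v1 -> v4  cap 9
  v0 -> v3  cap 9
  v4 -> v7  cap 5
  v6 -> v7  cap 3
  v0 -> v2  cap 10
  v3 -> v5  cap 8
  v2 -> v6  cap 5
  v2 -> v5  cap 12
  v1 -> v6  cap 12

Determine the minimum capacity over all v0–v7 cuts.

20

Augment v0→v1→v4→v7: bottleneck 5, flow now 5.
Augment v0→v1→v6→v7: bottleneck 3, flow now 8.
Augment v0→v2→v5→v7: bottleneck 10, flow now 18.
Augment v0→v3→v5→v7: bottleneck 2, flow now 20.
No augmenting path remains; maximum flow = 20.
By max-flow min-cut, the minimum cut capacity equals the max flow.
In the residual graph, reachable from v0: {v0, v1, v2, v3, v4, v5, v6}.
Min-cut edges: v4→v7 (5), v5→v7 (12), v6→v7 (3); capacity 5 + 12 + 3 = 20.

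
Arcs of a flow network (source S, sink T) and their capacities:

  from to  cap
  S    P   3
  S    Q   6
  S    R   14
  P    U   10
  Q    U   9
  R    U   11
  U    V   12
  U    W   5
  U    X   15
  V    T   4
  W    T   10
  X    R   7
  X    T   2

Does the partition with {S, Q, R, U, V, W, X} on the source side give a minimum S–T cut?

No — its capacity is 19, but the minimum cut has capacity 11.

Given cut capacity: 3 + 4 + 10 + 2 = 19.
Augment S→P→U→V→T: bottleneck 3, flow now 3.
Augment S→Q→U→V→T: bottleneck 1, flow now 4.
Augment S→Q→U→W→T: bottleneck 5, flow now 9.
Augment S→R→U→X→T: bottleneck 2, flow now 11.
No augmenting path remains; maximum flow = 11.
In the residual graph, reachable from S: {S, P, Q, R, U, V, X}.
Min-cut edges: U→W (5), V→T (4), X→T (2); capacity 5 + 4 + 2 = 11.
Cut capacity 19 exceeds the max flow 11, so it is not minimum.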